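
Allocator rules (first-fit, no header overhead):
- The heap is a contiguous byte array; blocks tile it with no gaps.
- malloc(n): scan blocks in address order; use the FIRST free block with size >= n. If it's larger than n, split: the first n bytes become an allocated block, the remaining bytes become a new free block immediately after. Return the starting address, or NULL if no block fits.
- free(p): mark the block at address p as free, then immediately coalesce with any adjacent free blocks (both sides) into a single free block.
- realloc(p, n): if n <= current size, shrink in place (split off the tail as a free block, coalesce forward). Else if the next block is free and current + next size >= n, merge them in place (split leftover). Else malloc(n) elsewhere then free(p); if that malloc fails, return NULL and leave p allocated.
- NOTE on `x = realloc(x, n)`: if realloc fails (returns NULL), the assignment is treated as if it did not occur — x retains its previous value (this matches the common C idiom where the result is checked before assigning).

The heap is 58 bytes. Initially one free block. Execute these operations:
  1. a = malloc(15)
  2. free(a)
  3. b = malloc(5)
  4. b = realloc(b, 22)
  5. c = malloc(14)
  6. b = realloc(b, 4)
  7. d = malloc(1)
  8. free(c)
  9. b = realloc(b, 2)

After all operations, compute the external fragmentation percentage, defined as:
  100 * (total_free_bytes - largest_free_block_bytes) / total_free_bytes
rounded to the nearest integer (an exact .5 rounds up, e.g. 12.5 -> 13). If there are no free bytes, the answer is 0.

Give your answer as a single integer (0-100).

Answer: 4

Derivation:
Op 1: a = malloc(15) -> a = 0; heap: [0-14 ALLOC][15-57 FREE]
Op 2: free(a) -> (freed a); heap: [0-57 FREE]
Op 3: b = malloc(5) -> b = 0; heap: [0-4 ALLOC][5-57 FREE]
Op 4: b = realloc(b, 22) -> b = 0; heap: [0-21 ALLOC][22-57 FREE]
Op 5: c = malloc(14) -> c = 22; heap: [0-21 ALLOC][22-35 ALLOC][36-57 FREE]
Op 6: b = realloc(b, 4) -> b = 0; heap: [0-3 ALLOC][4-21 FREE][22-35 ALLOC][36-57 FREE]
Op 7: d = malloc(1) -> d = 4; heap: [0-3 ALLOC][4-4 ALLOC][5-21 FREE][22-35 ALLOC][36-57 FREE]
Op 8: free(c) -> (freed c); heap: [0-3 ALLOC][4-4 ALLOC][5-57 FREE]
Op 9: b = realloc(b, 2) -> b = 0; heap: [0-1 ALLOC][2-3 FREE][4-4 ALLOC][5-57 FREE]
Free blocks: [2 53] total_free=55 largest=53 -> 100*(55-53)/55 = 200/55 ≈ 3.636 -> rounds to 4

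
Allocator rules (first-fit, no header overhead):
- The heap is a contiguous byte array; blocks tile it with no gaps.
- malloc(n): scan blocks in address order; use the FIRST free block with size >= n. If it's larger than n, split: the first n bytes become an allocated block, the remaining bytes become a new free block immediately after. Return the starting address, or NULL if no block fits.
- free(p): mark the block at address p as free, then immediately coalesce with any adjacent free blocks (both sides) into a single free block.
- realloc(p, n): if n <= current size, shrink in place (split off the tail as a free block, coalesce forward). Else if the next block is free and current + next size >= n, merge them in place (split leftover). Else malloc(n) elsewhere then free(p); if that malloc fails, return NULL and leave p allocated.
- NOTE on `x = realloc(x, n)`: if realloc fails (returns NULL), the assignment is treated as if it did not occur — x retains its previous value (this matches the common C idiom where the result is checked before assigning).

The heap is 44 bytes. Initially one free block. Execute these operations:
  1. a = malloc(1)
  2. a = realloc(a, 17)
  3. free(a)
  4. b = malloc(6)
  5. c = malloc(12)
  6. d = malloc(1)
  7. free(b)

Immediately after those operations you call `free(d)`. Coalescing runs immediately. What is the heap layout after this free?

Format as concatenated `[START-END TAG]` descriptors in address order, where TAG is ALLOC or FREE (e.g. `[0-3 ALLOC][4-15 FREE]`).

Answer: [0-5 FREE][6-17 ALLOC][18-43 FREE]

Derivation:
Op 1: a = malloc(1) -> a = 0; heap: [0-0 ALLOC][1-43 FREE]
Op 2: a = realloc(a, 17) -> a = 0; heap: [0-16 ALLOC][17-43 FREE]
Op 3: free(a) -> (freed a); heap: [0-43 FREE]
Op 4: b = malloc(6) -> b = 0; heap: [0-5 ALLOC][6-43 FREE]
Op 5: c = malloc(12) -> c = 6; heap: [0-5 ALLOC][6-17 ALLOC][18-43 FREE]
Op 6: d = malloc(1) -> d = 18; heap: [0-5 ALLOC][6-17 ALLOC][18-18 ALLOC][19-43 FREE]
Op 7: free(b) -> (freed b); heap: [0-5 FREE][6-17 ALLOC][18-18 ALLOC][19-43 FREE]
free(d): d = 18 -> block [18-18 ALLOC]; mark free, coalesce with adjacent free neighbors -> [0-5 FREE][6-17 ALLOC][18-43 FREE]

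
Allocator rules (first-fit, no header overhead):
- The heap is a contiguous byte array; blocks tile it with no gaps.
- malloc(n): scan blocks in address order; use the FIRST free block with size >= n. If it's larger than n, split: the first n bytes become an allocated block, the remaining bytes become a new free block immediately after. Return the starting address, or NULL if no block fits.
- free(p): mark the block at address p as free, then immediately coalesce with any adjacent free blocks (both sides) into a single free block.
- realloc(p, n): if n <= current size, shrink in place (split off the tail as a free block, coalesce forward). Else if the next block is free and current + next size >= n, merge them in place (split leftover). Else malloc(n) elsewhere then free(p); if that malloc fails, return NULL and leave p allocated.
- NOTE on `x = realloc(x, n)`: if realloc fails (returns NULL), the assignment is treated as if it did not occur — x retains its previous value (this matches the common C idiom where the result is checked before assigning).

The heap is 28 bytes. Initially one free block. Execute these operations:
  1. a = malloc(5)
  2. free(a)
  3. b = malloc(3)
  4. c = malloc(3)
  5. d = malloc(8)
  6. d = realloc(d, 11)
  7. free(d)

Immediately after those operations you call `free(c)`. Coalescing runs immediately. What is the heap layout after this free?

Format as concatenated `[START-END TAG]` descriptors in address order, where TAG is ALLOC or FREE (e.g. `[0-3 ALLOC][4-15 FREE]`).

Op 1: a = malloc(5) -> a = 0; heap: [0-4 ALLOC][5-27 FREE]
Op 2: free(a) -> (freed a); heap: [0-27 FREE]
Op 3: b = malloc(3) -> b = 0; heap: [0-2 ALLOC][3-27 FREE]
Op 4: c = malloc(3) -> c = 3; heap: [0-2 ALLOC][3-5 ALLOC][6-27 FREE]
Op 5: d = malloc(8) -> d = 6; heap: [0-2 ALLOC][3-5 ALLOC][6-13 ALLOC][14-27 FREE]
Op 6: d = realloc(d, 11) -> d = 6; heap: [0-2 ALLOC][3-5 ALLOC][6-16 ALLOC][17-27 FREE]
Op 7: free(d) -> (freed d); heap: [0-2 ALLOC][3-5 ALLOC][6-27 FREE]
free(c): c = 3 -> block [3-5 ALLOC]; mark free, coalesce with adjacent free neighbors -> [0-2 ALLOC][3-27 FREE]

Answer: [0-2 ALLOC][3-27 FREE]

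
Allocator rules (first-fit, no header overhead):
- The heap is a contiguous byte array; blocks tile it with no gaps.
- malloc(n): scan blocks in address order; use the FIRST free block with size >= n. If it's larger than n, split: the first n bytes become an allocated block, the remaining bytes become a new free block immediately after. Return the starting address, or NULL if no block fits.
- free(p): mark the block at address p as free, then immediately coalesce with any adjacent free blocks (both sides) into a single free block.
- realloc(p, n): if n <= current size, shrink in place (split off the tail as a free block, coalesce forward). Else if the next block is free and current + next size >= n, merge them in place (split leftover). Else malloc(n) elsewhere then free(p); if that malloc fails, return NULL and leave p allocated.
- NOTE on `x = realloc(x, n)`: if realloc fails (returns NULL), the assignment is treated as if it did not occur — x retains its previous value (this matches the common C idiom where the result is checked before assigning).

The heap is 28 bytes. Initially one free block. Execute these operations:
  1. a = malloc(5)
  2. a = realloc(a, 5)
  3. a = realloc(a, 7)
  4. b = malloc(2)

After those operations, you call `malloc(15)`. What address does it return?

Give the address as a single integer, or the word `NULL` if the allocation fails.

Op 1: a = malloc(5) -> a = 0; heap: [0-4 ALLOC][5-27 FREE]
Op 2: a = realloc(a, 5) -> a = 0; heap: [0-4 ALLOC][5-27 FREE]
Op 3: a = realloc(a, 7) -> a = 0; heap: [0-6 ALLOC][7-27 FREE]
Op 4: b = malloc(2) -> b = 7; heap: [0-6 ALLOC][7-8 ALLOC][9-27 FREE]
malloc(15): first-fit scan over [0-6 ALLOC][7-8 ALLOC][9-27 FREE] -> 9

Answer: 9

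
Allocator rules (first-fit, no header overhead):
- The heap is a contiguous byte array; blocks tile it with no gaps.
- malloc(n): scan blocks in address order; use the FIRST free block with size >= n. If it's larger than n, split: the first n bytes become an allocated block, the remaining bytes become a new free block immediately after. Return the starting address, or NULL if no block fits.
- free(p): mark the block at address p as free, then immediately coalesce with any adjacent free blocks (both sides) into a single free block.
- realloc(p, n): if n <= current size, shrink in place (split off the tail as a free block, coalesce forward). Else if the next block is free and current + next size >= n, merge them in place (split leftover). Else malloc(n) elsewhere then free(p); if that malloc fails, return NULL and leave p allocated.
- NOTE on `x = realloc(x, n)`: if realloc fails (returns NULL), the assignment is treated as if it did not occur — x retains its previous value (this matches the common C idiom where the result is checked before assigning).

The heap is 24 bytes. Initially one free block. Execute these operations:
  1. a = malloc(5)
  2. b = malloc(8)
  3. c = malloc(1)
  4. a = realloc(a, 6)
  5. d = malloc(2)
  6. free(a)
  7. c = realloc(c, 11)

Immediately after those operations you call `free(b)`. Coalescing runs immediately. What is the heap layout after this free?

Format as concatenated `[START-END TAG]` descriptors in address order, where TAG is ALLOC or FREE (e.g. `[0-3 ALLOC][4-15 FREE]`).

Answer: [0-1 ALLOC][2-12 FREE][13-23 ALLOC]

Derivation:
Op 1: a = malloc(5) -> a = 0; heap: [0-4 ALLOC][5-23 FREE]
Op 2: b = malloc(8) -> b = 5; heap: [0-4 ALLOC][5-12 ALLOC][13-23 FREE]
Op 3: c = malloc(1) -> c = 13; heap: [0-4 ALLOC][5-12 ALLOC][13-13 ALLOC][14-23 FREE]
Op 4: a = realloc(a, 6) -> a = 14; heap: [0-4 FREE][5-12 ALLOC][13-13 ALLOC][14-19 ALLOC][20-23 FREE]
Op 5: d = malloc(2) -> d = 0; heap: [0-1 ALLOC][2-4 FREE][5-12 ALLOC][13-13 ALLOC][14-19 ALLOC][20-23 FREE]
Op 6: free(a) -> (freed a); heap: [0-1 ALLOC][2-4 FREE][5-12 ALLOC][13-13 ALLOC][14-23 FREE]
Op 7: c = realloc(c, 11) -> c = 13; heap: [0-1 ALLOC][2-4 FREE][5-12 ALLOC][13-23 ALLOC]
free(b): b = 5 -> block [5-12 ALLOC]; mark free, coalesce with adjacent free neighbors -> [0-1 ALLOC][2-12 FREE][13-23 ALLOC]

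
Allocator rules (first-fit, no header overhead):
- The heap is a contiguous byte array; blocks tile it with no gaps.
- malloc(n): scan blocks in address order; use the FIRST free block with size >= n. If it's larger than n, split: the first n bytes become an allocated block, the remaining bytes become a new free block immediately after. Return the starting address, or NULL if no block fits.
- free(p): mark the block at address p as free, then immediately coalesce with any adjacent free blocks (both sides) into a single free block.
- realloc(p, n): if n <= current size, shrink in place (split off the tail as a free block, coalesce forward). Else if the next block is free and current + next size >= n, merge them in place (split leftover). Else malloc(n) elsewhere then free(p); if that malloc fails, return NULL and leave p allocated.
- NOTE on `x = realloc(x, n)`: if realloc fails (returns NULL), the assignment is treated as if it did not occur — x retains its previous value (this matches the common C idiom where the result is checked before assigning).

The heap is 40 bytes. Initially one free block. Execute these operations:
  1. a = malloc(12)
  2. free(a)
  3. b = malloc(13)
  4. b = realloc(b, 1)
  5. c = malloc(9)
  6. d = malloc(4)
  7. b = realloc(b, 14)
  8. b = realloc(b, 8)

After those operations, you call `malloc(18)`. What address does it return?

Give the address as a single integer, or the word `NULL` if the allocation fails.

Op 1: a = malloc(12) -> a = 0; heap: [0-11 ALLOC][12-39 FREE]
Op 2: free(a) -> (freed a); heap: [0-39 FREE]
Op 3: b = malloc(13) -> b = 0; heap: [0-12 ALLOC][13-39 FREE]
Op 4: b = realloc(b, 1) -> b = 0; heap: [0-0 ALLOC][1-39 FREE]
Op 5: c = malloc(9) -> c = 1; heap: [0-0 ALLOC][1-9 ALLOC][10-39 FREE]
Op 6: d = malloc(4) -> d = 10; heap: [0-0 ALLOC][1-9 ALLOC][10-13 ALLOC][14-39 FREE]
Op 7: b = realloc(b, 14) -> b = 14; heap: [0-0 FREE][1-9 ALLOC][10-13 ALLOC][14-27 ALLOC][28-39 FREE]
Op 8: b = realloc(b, 8) -> b = 14; heap: [0-0 FREE][1-9 ALLOC][10-13 ALLOC][14-21 ALLOC][22-39 FREE]
malloc(18): first-fit scan over [0-0 FREE][1-9 ALLOC][10-13 ALLOC][14-21 ALLOC][22-39 FREE] -> 22

Answer: 22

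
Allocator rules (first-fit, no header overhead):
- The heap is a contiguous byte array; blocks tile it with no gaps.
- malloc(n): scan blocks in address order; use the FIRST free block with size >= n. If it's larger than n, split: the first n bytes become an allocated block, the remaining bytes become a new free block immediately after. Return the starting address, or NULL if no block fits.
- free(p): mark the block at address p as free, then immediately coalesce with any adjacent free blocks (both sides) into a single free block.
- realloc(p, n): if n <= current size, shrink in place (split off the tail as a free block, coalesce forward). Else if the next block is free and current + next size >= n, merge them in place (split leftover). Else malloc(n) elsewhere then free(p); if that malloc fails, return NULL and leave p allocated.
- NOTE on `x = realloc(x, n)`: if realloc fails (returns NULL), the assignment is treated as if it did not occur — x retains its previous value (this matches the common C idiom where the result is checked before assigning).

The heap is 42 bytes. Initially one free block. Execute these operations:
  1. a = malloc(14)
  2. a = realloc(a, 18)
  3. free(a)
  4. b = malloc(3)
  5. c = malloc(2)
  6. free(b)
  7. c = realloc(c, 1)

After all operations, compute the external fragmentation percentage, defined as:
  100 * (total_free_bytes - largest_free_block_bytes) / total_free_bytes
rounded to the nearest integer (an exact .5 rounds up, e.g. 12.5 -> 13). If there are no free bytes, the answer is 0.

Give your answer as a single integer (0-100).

Answer: 7

Derivation:
Op 1: a = malloc(14) -> a = 0; heap: [0-13 ALLOC][14-41 FREE]
Op 2: a = realloc(a, 18) -> a = 0; heap: [0-17 ALLOC][18-41 FREE]
Op 3: free(a) -> (freed a); heap: [0-41 FREE]
Op 4: b = malloc(3) -> b = 0; heap: [0-2 ALLOC][3-41 FREE]
Op 5: c = malloc(2) -> c = 3; heap: [0-2 ALLOC][3-4 ALLOC][5-41 FREE]
Op 6: free(b) -> (freed b); heap: [0-2 FREE][3-4 ALLOC][5-41 FREE]
Op 7: c = realloc(c, 1) -> c = 3; heap: [0-2 FREE][3-3 ALLOC][4-41 FREE]
Free blocks: [3 38] total_free=41 largest=38 -> 100*(41-38)/41 = 300/41 ≈ 7.317 -> rounds to 7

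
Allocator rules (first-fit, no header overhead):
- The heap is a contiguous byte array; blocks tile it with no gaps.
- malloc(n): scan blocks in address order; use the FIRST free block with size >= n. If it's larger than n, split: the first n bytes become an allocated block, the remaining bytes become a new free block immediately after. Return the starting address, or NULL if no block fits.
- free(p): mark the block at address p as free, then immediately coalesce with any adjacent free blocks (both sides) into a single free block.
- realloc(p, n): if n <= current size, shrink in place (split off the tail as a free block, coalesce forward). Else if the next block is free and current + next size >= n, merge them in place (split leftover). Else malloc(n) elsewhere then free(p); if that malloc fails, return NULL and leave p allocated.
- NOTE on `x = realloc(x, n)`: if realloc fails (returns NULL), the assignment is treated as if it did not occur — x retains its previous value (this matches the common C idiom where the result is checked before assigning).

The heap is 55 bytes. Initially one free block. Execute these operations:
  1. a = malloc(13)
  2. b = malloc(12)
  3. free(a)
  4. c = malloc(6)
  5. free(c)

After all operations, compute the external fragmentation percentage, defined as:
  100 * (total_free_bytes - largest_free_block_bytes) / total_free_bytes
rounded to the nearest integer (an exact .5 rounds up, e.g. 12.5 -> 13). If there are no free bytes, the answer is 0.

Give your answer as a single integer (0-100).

Answer: 30

Derivation:
Op 1: a = malloc(13) -> a = 0; heap: [0-12 ALLOC][13-54 FREE]
Op 2: b = malloc(12) -> b = 13; heap: [0-12 ALLOC][13-24 ALLOC][25-54 FREE]
Op 3: free(a) -> (freed a); heap: [0-12 FREE][13-24 ALLOC][25-54 FREE]
Op 4: c = malloc(6) -> c = 0; heap: [0-5 ALLOC][6-12 FREE][13-24 ALLOC][25-54 FREE]
Op 5: free(c) -> (freed c); heap: [0-12 FREE][13-24 ALLOC][25-54 FREE]
Free blocks: [13 30] total_free=43 largest=30 -> 100*(43-30)/43 = 1300/43 ≈ 30.233 -> rounds to 30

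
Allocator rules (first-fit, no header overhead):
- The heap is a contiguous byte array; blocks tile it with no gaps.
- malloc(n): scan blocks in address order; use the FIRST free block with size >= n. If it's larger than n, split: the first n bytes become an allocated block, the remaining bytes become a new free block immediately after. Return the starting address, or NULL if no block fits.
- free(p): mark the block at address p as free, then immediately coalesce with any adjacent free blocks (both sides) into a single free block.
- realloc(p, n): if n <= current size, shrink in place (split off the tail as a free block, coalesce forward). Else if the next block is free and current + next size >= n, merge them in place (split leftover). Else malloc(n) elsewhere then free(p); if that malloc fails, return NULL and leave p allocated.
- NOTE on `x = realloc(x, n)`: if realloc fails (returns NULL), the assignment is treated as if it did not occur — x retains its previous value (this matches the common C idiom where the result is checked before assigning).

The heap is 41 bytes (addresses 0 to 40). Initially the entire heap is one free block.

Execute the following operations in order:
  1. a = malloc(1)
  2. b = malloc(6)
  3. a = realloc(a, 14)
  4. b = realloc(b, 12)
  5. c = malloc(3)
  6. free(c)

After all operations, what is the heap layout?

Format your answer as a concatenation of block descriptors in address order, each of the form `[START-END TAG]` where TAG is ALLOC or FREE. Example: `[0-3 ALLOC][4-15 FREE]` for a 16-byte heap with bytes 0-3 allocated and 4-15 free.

Answer: [0-6 FREE][7-20 ALLOC][21-32 ALLOC][33-40 FREE]

Derivation:
Op 1: a = malloc(1) -> a = 0; heap: [0-0 ALLOC][1-40 FREE]
Op 2: b = malloc(6) -> b = 1; heap: [0-0 ALLOC][1-6 ALLOC][7-40 FREE]
Op 3: a = realloc(a, 14) -> a = 7; heap: [0-0 FREE][1-6 ALLOC][7-20 ALLOC][21-40 FREE]
Op 4: b = realloc(b, 12) -> b = 21; heap: [0-6 FREE][7-20 ALLOC][21-32 ALLOC][33-40 FREE]
Op 5: c = malloc(3) -> c = 0; heap: [0-2 ALLOC][3-6 FREE][7-20 ALLOC][21-32 ALLOC][33-40 FREE]
Op 6: free(c) -> (freed c); heap: [0-6 FREE][7-20 ALLOC][21-32 ALLOC][33-40 FREE]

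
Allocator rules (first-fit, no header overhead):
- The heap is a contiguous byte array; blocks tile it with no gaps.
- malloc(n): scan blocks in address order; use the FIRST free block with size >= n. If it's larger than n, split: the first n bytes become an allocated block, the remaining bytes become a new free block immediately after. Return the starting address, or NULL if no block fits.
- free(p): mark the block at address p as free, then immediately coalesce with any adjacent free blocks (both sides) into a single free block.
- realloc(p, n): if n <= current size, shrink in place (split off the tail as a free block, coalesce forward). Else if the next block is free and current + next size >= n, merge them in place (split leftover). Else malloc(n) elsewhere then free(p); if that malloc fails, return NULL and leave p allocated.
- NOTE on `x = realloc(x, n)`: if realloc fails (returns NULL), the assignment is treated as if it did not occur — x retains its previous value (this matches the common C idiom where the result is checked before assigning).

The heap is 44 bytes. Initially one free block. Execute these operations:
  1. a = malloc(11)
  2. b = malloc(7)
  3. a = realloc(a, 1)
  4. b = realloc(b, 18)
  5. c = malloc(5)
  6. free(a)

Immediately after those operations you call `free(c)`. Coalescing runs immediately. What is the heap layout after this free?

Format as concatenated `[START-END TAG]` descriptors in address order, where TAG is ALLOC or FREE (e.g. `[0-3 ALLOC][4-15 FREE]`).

Answer: [0-10 FREE][11-28 ALLOC][29-43 FREE]

Derivation:
Op 1: a = malloc(11) -> a = 0; heap: [0-10 ALLOC][11-43 FREE]
Op 2: b = malloc(7) -> b = 11; heap: [0-10 ALLOC][11-17 ALLOC][18-43 FREE]
Op 3: a = realloc(a, 1) -> a = 0; heap: [0-0 ALLOC][1-10 FREE][11-17 ALLOC][18-43 FREE]
Op 4: b = realloc(b, 18) -> b = 11; heap: [0-0 ALLOC][1-10 FREE][11-28 ALLOC][29-43 FREE]
Op 5: c = malloc(5) -> c = 1; heap: [0-0 ALLOC][1-5 ALLOC][6-10 FREE][11-28 ALLOC][29-43 FREE]
Op 6: free(a) -> (freed a); heap: [0-0 FREE][1-5 ALLOC][6-10 FREE][11-28 ALLOC][29-43 FREE]
free(c): c = 1 -> block [1-5 ALLOC]; mark free, coalesce with adjacent free neighbors -> [0-10 FREE][11-28 ALLOC][29-43 FREE]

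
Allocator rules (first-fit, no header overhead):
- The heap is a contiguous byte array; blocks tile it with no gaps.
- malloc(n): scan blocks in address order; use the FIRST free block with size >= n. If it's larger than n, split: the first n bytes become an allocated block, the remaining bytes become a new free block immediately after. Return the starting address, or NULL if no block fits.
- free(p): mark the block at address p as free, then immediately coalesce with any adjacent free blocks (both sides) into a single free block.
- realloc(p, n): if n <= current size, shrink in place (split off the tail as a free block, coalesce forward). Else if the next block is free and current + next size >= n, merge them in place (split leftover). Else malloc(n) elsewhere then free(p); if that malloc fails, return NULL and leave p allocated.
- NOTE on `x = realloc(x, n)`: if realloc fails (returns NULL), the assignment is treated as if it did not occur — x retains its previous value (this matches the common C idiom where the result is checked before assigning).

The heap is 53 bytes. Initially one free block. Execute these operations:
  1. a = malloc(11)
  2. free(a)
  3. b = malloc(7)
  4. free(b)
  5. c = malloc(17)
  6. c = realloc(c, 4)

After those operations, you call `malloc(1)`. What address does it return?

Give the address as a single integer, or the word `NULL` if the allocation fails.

Op 1: a = malloc(11) -> a = 0; heap: [0-10 ALLOC][11-52 FREE]
Op 2: free(a) -> (freed a); heap: [0-52 FREE]
Op 3: b = malloc(7) -> b = 0; heap: [0-6 ALLOC][7-52 FREE]
Op 4: free(b) -> (freed b); heap: [0-52 FREE]
Op 5: c = malloc(17) -> c = 0; heap: [0-16 ALLOC][17-52 FREE]
Op 6: c = realloc(c, 4) -> c = 0; heap: [0-3 ALLOC][4-52 FREE]
malloc(1): first-fit scan over [0-3 ALLOC][4-52 FREE] -> 4

Answer: 4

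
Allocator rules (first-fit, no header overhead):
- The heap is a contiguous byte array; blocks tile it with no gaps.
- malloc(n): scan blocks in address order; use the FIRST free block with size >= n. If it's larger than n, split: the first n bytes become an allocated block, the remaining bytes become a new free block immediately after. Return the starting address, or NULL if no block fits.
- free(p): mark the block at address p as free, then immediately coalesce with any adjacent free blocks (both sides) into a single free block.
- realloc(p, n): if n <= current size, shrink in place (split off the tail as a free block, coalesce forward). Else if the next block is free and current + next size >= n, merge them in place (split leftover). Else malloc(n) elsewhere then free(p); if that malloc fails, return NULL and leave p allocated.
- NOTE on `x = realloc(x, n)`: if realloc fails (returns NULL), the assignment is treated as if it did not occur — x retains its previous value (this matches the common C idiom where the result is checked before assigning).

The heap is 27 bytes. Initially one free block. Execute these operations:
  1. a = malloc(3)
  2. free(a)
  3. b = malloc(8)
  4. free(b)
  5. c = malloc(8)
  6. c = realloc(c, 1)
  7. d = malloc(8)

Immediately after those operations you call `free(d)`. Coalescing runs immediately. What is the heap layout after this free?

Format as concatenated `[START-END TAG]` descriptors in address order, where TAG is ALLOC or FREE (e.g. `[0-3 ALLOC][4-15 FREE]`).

Answer: [0-0 ALLOC][1-26 FREE]

Derivation:
Op 1: a = malloc(3) -> a = 0; heap: [0-2 ALLOC][3-26 FREE]
Op 2: free(a) -> (freed a); heap: [0-26 FREE]
Op 3: b = malloc(8) -> b = 0; heap: [0-7 ALLOC][8-26 FREE]
Op 4: free(b) -> (freed b); heap: [0-26 FREE]
Op 5: c = malloc(8) -> c = 0; heap: [0-7 ALLOC][8-26 FREE]
Op 6: c = realloc(c, 1) -> c = 0; heap: [0-0 ALLOC][1-26 FREE]
Op 7: d = malloc(8) -> d = 1; heap: [0-0 ALLOC][1-8 ALLOC][9-26 FREE]
free(d): d = 1 -> block [1-8 ALLOC]; mark free, coalesce with adjacent free neighbors -> [0-0 ALLOC][1-26 FREE]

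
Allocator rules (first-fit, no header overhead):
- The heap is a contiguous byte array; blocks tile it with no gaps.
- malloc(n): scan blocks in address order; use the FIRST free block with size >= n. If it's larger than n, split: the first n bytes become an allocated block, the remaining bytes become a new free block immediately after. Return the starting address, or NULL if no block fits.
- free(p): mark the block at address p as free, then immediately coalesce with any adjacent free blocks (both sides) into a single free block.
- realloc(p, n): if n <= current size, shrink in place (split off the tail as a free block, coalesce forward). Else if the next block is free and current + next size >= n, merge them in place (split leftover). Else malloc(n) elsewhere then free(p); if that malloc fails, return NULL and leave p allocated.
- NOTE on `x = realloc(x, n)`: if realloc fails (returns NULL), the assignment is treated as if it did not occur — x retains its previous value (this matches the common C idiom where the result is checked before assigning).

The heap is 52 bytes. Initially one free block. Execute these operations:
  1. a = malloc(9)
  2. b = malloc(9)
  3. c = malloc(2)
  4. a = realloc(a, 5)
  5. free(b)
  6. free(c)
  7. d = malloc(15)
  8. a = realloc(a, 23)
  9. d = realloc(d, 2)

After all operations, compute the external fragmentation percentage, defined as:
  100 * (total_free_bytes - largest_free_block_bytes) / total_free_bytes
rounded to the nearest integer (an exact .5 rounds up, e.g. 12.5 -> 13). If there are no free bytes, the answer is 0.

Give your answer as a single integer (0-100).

Answer: 52

Derivation:
Op 1: a = malloc(9) -> a = 0; heap: [0-8 ALLOC][9-51 FREE]
Op 2: b = malloc(9) -> b = 9; heap: [0-8 ALLOC][9-17 ALLOC][18-51 FREE]
Op 3: c = malloc(2) -> c = 18; heap: [0-8 ALLOC][9-17 ALLOC][18-19 ALLOC][20-51 FREE]
Op 4: a = realloc(a, 5) -> a = 0; heap: [0-4 ALLOC][5-8 FREE][9-17 ALLOC][18-19 ALLOC][20-51 FREE]
Op 5: free(b) -> (freed b); heap: [0-4 ALLOC][5-17 FREE][18-19 ALLOC][20-51 FREE]
Op 6: free(c) -> (freed c); heap: [0-4 ALLOC][5-51 FREE]
Op 7: d = malloc(15) -> d = 5; heap: [0-4 ALLOC][5-19 ALLOC][20-51 FREE]
Op 8: a = realloc(a, 23) -> a = 20; heap: [0-4 FREE][5-19 ALLOC][20-42 ALLOC][43-51 FREE]
Op 9: d = realloc(d, 2) -> d = 5; heap: [0-4 FREE][5-6 ALLOC][7-19 FREE][20-42 ALLOC][43-51 FREE]
Free blocks: [5 13 9] total_free=27 largest=13 -> 100*(27-13)/27 = 1400/27 ≈ 51.852 -> rounds to 52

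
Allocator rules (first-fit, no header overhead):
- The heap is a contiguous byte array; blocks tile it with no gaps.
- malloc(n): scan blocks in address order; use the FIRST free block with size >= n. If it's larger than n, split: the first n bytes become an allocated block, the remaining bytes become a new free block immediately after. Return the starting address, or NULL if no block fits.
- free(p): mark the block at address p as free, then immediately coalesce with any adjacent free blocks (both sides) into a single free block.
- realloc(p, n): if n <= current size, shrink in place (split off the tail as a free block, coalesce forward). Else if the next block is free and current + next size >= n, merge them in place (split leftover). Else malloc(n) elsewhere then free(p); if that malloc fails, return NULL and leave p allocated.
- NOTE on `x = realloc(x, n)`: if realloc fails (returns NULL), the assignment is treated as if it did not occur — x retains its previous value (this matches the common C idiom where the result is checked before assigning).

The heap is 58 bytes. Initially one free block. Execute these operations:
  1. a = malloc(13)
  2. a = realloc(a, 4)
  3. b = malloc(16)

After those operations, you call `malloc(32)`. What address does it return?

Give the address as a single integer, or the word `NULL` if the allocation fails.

Op 1: a = malloc(13) -> a = 0; heap: [0-12 ALLOC][13-57 FREE]
Op 2: a = realloc(a, 4) -> a = 0; heap: [0-3 ALLOC][4-57 FREE]
Op 3: b = malloc(16) -> b = 4; heap: [0-3 ALLOC][4-19 ALLOC][20-57 FREE]
malloc(32): first-fit scan over [0-3 ALLOC][4-19 ALLOC][20-57 FREE] -> 20

Answer: 20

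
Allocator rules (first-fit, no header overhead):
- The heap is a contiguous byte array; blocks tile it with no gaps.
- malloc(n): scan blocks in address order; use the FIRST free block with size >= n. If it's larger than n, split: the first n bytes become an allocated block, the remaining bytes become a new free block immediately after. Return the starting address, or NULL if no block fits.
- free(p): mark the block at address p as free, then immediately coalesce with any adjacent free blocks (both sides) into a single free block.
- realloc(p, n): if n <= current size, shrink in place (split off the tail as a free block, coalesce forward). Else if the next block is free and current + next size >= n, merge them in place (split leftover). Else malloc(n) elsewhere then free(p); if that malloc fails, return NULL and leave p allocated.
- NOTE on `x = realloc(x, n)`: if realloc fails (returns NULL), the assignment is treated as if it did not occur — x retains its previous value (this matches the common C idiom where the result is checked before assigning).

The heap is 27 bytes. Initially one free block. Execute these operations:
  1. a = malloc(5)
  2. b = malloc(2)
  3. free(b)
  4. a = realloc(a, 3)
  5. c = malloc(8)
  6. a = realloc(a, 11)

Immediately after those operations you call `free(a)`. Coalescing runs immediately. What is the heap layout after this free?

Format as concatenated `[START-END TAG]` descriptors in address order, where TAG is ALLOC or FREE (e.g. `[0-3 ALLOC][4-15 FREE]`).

Op 1: a = malloc(5) -> a = 0; heap: [0-4 ALLOC][5-26 FREE]
Op 2: b = malloc(2) -> b = 5; heap: [0-4 ALLOC][5-6 ALLOC][7-26 FREE]
Op 3: free(b) -> (freed b); heap: [0-4 ALLOC][5-26 FREE]
Op 4: a = realloc(a, 3) -> a = 0; heap: [0-2 ALLOC][3-26 FREE]
Op 5: c = malloc(8) -> c = 3; heap: [0-2 ALLOC][3-10 ALLOC][11-26 FREE]
Op 6: a = realloc(a, 11) -> a = 11; heap: [0-2 FREE][3-10 ALLOC][11-21 ALLOC][22-26 FREE]
free(a): a = 11 -> block [11-21 ALLOC]; mark free, coalesce with adjacent free neighbors -> [0-2 FREE][3-10 ALLOC][11-26 FREE]

Answer: [0-2 FREE][3-10 ALLOC][11-26 FREE]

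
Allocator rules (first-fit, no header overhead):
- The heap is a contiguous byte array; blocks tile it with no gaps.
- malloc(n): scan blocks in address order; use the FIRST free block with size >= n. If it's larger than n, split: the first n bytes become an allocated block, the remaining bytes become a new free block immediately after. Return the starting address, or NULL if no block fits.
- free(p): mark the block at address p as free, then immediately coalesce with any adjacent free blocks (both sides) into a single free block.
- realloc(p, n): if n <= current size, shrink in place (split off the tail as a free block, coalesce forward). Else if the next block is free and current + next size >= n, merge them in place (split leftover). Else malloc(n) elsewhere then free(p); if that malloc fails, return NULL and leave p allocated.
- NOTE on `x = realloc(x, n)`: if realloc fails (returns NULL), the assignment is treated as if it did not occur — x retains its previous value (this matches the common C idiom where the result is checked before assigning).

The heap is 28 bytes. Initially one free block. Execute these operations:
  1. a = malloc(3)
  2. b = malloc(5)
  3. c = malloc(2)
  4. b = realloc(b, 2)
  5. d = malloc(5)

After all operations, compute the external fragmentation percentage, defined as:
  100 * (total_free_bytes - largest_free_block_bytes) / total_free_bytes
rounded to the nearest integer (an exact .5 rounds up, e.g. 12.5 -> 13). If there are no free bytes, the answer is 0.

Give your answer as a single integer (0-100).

Op 1: a = malloc(3) -> a = 0; heap: [0-2 ALLOC][3-27 FREE]
Op 2: b = malloc(5) -> b = 3; heap: [0-2 ALLOC][3-7 ALLOC][8-27 FREE]
Op 3: c = malloc(2) -> c = 8; heap: [0-2 ALLOC][3-7 ALLOC][8-9 ALLOC][10-27 FREE]
Op 4: b = realloc(b, 2) -> b = 3; heap: [0-2 ALLOC][3-4 ALLOC][5-7 FREE][8-9 ALLOC][10-27 FREE]
Op 5: d = malloc(5) -> d = 10; heap: [0-2 ALLOC][3-4 ALLOC][5-7 FREE][8-9 ALLOC][10-14 ALLOC][15-27 FREE]
Free blocks: [3 13] total_free=16 largest=13 -> 100*(16-13)/16 = 300/16 = 18.75 -> rounds to 19

Answer: 19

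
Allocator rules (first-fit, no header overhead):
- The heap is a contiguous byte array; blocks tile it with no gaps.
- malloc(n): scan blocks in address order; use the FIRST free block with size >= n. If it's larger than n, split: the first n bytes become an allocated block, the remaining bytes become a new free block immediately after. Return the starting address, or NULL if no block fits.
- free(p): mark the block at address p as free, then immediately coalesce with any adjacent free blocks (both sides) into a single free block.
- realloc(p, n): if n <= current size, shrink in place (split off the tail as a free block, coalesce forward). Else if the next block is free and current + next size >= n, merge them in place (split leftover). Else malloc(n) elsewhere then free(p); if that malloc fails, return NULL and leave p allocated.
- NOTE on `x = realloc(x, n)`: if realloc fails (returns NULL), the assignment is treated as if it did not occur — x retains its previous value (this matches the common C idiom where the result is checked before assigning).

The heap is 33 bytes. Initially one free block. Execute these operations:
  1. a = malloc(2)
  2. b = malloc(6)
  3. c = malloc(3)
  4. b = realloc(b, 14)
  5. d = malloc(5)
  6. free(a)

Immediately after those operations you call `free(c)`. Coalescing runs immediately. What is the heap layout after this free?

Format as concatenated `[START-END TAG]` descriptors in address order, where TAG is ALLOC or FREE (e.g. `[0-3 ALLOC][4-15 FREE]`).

Op 1: a = malloc(2) -> a = 0; heap: [0-1 ALLOC][2-32 FREE]
Op 2: b = malloc(6) -> b = 2; heap: [0-1 ALLOC][2-7 ALLOC][8-32 FREE]
Op 3: c = malloc(3) -> c = 8; heap: [0-1 ALLOC][2-7 ALLOC][8-10 ALLOC][11-32 FREE]
Op 4: b = realloc(b, 14) -> b = 11; heap: [0-1 ALLOC][2-7 FREE][8-10 ALLOC][11-24 ALLOC][25-32 FREE]
Op 5: d = malloc(5) -> d = 2; heap: [0-1 ALLOC][2-6 ALLOC][7-7 FREE][8-10 ALLOC][11-24 ALLOC][25-32 FREE]
Op 6: free(a) -> (freed a); heap: [0-1 FREE][2-6 ALLOC][7-7 FREE][8-10 ALLOC][11-24 ALLOC][25-32 FREE]
free(c): c = 8 -> block [8-10 ALLOC]; mark free, coalesce with adjacent free neighbors -> [0-1 FREE][2-6 ALLOC][7-10 FREE][11-24 ALLOC][25-32 FREE]

Answer: [0-1 FREE][2-6 ALLOC][7-10 FREE][11-24 ALLOC][25-32 FREE]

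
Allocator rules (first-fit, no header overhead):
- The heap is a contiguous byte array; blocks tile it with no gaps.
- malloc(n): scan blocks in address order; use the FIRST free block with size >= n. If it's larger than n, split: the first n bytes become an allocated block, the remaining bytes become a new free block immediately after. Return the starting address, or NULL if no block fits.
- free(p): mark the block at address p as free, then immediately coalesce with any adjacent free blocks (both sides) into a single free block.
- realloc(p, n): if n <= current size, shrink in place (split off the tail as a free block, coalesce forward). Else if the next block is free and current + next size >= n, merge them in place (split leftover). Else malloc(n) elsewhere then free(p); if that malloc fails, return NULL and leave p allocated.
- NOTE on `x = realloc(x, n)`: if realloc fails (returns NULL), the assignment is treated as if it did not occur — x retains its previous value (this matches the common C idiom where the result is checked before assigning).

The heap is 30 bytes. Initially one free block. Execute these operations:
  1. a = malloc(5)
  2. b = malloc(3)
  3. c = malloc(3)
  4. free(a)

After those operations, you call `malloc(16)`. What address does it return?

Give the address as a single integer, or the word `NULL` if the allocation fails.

Op 1: a = malloc(5) -> a = 0; heap: [0-4 ALLOC][5-29 FREE]
Op 2: b = malloc(3) -> b = 5; heap: [0-4 ALLOC][5-7 ALLOC][8-29 FREE]
Op 3: c = malloc(3) -> c = 8; heap: [0-4 ALLOC][5-7 ALLOC][8-10 ALLOC][11-29 FREE]
Op 4: free(a) -> (freed a); heap: [0-4 FREE][5-7 ALLOC][8-10 ALLOC][11-29 FREE]
malloc(16): first-fit scan over [0-4 FREE][5-7 ALLOC][8-10 ALLOC][11-29 FREE] -> 11

Answer: 11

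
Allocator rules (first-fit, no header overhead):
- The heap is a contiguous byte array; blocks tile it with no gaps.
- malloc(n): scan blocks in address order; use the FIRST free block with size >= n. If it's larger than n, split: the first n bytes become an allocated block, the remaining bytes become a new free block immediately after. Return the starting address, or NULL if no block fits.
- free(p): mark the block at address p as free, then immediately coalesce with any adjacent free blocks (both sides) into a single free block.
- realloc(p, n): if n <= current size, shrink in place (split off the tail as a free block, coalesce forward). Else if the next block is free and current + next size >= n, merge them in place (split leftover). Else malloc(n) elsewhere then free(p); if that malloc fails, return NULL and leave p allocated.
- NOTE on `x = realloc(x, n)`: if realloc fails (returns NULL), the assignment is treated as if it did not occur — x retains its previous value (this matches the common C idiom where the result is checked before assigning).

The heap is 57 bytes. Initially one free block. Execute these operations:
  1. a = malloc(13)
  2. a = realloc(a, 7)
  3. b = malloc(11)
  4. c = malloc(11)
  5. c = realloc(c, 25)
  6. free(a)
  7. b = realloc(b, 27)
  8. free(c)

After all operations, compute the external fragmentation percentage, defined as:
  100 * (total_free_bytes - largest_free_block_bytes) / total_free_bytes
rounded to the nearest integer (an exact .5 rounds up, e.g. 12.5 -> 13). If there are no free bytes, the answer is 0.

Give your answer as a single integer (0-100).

Answer: 15

Derivation:
Op 1: a = malloc(13) -> a = 0; heap: [0-12 ALLOC][13-56 FREE]
Op 2: a = realloc(a, 7) -> a = 0; heap: [0-6 ALLOC][7-56 FREE]
Op 3: b = malloc(11) -> b = 7; heap: [0-6 ALLOC][7-17 ALLOC][18-56 FREE]
Op 4: c = malloc(11) -> c = 18; heap: [0-6 ALLOC][7-17 ALLOC][18-28 ALLOC][29-56 FREE]
Op 5: c = realloc(c, 25) -> c = 18; heap: [0-6 ALLOC][7-17 ALLOC][18-42 ALLOC][43-56 FREE]
Op 6: free(a) -> (freed a); heap: [0-6 FREE][7-17 ALLOC][18-42 ALLOC][43-56 FREE]
Op 7: b = realloc(b, 27) -> NULL (b unchanged); heap: [0-6 FREE][7-17 ALLOC][18-42 ALLOC][43-56 FREE]
Op 8: free(c) -> (freed c); heap: [0-6 FREE][7-17 ALLOC][18-56 FREE]
Free blocks: [7 39] total_free=46 largest=39 -> 100*(46-39)/46 = 700/46 ≈ 15.217 -> rounds to 15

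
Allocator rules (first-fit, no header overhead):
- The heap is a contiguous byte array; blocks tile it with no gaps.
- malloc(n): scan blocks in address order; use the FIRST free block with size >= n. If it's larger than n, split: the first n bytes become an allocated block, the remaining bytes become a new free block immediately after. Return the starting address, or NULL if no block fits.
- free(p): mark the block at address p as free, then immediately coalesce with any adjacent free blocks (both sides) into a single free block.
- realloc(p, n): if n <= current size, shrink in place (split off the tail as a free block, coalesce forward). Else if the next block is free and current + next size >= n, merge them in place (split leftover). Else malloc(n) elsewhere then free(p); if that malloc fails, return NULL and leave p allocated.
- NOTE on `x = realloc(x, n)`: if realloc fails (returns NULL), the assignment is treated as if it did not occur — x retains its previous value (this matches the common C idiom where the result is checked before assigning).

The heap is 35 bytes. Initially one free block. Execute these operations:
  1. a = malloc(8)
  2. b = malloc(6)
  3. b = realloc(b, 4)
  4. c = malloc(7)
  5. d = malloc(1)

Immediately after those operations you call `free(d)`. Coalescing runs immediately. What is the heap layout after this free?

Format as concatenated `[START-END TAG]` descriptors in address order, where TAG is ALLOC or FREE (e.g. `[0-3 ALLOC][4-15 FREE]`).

Answer: [0-7 ALLOC][8-11 ALLOC][12-18 ALLOC][19-34 FREE]

Derivation:
Op 1: a = malloc(8) -> a = 0; heap: [0-7 ALLOC][8-34 FREE]
Op 2: b = malloc(6) -> b = 8; heap: [0-7 ALLOC][8-13 ALLOC][14-34 FREE]
Op 3: b = realloc(b, 4) -> b = 8; heap: [0-7 ALLOC][8-11 ALLOC][12-34 FREE]
Op 4: c = malloc(7) -> c = 12; heap: [0-7 ALLOC][8-11 ALLOC][12-18 ALLOC][19-34 FREE]
Op 5: d = malloc(1) -> d = 19; heap: [0-7 ALLOC][8-11 ALLOC][12-18 ALLOC][19-19 ALLOC][20-34 FREE]
free(d): d = 19 -> block [19-19 ALLOC]; mark free, coalesce with adjacent free neighbors -> [0-7 ALLOC][8-11 ALLOC][12-18 ALLOC][19-34 FREE]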